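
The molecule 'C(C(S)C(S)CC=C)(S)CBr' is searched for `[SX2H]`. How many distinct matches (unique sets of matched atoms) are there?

[SX2H] is the SMARTS for a thiol: an aliphatic sulfur with two connections, one being H.
The molecule carries 3 separate instances of a thiol (-SH) meeting every constraint; each maps to a distinct set of atoms, giving 3 matches.

3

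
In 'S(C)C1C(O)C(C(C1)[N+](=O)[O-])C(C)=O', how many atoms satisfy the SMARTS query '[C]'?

8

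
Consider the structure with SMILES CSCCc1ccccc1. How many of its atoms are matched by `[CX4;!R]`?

The query [CX4;!R] means: aliphatic carbon with four total connections, not in a ring.
Check the 10 heavy atoms by environment: 3× C (X4, acyclic) → match; 1× S (X2, acyclic) → no; 6× c (aromatic, X3, in 6-ring) → no.
That gives 3 matching atoms.

3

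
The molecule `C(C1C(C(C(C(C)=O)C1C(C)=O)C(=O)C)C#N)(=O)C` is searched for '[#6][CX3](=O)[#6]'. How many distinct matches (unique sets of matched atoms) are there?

[#6][CX3](=O)[#6] is the SMARTS for a ketone: a carbonyl carbon (no H) flanked by two carbons.
The molecule carries 4 separate instances of an acetyl/ketone group (-C(=O)CH3) meeting every constraint; each maps to a distinct set of atoms, giving 4 matches.

4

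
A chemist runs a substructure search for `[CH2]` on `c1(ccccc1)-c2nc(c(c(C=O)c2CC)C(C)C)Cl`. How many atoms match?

The query [CH2] means: aliphatic carbon with exactly two hydrogens.
Check the 20 heavy atoms by environment: 1× n (aromatic, H0) → no; 6× c (aromatic, H0) → no; 2× C (H1) → no; 3× C (H3) → no; 1× C (H2) → match; 1× O (H0) → no; 1× Cl (H0) → no; 5× c (aromatic, H1) → no.
That gives 1 matching atom.

1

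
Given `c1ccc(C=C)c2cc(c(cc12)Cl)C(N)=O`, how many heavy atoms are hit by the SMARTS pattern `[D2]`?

Check the 16 heavy atoms by environment: 5× c (aromatic, D3) → no; 5× c (aromatic, D2) → match; 1× C (D2) → match; 1× C (D1) → no; 1× Cl (D1) → no; 1× C (D3) → no; 1× O (D1) → no; 1× N (D1) → no.
Summing the matching environments: 5 + 1 = 6 matching atoms.

6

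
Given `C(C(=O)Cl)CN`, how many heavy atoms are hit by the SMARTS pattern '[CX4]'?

The query [CX4] means: C with X4: aliphatic carbon with exactly 4 total connections (bonds + H).
Check the 6 heavy atoms by environment: 2× C (X4) → match; 1× C (X3) → no; 1× O (X1) → no; 1× Cl (X1) → no; 1× N (X3) → no.
That gives 2 matching atoms.

2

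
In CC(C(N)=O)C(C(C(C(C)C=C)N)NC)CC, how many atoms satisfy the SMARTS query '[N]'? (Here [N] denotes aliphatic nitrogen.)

3

Check the 17 heavy atoms by environment: 13× C → no; 3× N → match; 1× O → no.
That gives 3 matching atoms.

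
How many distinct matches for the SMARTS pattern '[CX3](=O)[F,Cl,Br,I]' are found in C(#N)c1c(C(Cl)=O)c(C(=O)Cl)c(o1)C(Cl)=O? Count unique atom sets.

[CX3](=O)[F,Cl,Br,I] is the SMARTS for an acyl halide: a carbonyl carbon bonded to a halogen.
The molecule carries 3 separate instances of an acyl chloride (-C(=O)Cl) meeting every constraint; each maps to a distinct set of atoms, giving 3 matches.

3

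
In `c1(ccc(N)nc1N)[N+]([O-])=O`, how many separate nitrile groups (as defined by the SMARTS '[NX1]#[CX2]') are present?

[NX1]#[CX2] is the SMARTS for a nitrile: a nitrogen triple-bonded to a two-connected carbon.
The molecule has a primary amino group (-NH2), but the nitrogen is NX3 (three connections), not NX1 triple-bonded; nothing else fits, so there are 0 matches.

0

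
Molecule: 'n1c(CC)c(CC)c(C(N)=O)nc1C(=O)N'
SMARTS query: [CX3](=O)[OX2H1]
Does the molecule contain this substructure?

The pattern [CX3](=O)[OX2H1] describes an sp2 carbon double-bonded to O and single-bonded to an -OH oxygen — a carboxylic acid.
The closest candidate here is a primary amide (-C(=O)NH2), but the carbonyl is bonded to N, not to an -OH oxygen. No other fragment satisfies the full query, so there is no match.

No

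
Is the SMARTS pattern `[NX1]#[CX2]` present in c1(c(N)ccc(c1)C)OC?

The pattern [NX1]#[CX2] describes a nitrogen triple-bonded to a two-connected carbon — a nitrile.
The closest candidate here is a primary amino group (-NH2), but the nitrogen is NX3 (three connections), not NX1 triple-bonded. No other fragment satisfies the full query, so there is no match.

No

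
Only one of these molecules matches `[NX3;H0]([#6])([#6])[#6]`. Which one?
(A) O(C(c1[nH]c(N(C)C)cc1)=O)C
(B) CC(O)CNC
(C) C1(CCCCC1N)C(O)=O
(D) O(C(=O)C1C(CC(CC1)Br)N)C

A

[NX3;H0]([#6])([#6])[#6] describes a trivalent nitrogen with no H, bonded to three carbons (a tertiary amine).
(A) contains a dimethylamino group (-N(CH3)2), which satisfies every atom and bond constraint.
(B) has an N-methylamino group (-NHCH3) but the nitrogen still has one H (H1), not H0.
(C) has a primary amino group (-NH2) but the nitrogen has H2, not H0 with three carbons.
(D) has a primary amino group (-NH2) but the nitrogen has H2, not H0 with three carbons.
So the answer is (A).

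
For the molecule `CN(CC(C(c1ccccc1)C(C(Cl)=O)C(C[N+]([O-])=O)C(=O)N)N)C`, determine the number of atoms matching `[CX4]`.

The query [CX4] means: C with X4: aliphatic carbon with exactly 4 total connections (bonds + H).
Check the 25 heavy atoms by environment: 8× C (X4) → match; 2× C (X3) → no; 3× O (X1) → no; 3× N (X3) → no; 1× N (charge +1, X3) → no; 1× O (charge -1, X1) → no; 6× c (aromatic, X3) → no; 1× Cl (X1) → no.
That gives 8 matching atoms.

8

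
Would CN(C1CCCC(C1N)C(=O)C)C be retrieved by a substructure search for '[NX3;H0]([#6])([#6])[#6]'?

Yes

The pattern [NX3;H0]([#6])([#6])[#6] describes a trivalent nitrogen with no H, bonded to three carbons — a tertiary amine.
The molecule carries a dimethylamino group (-N(CH3)2), whose atoms satisfy every constraint of the query, so the pattern matches.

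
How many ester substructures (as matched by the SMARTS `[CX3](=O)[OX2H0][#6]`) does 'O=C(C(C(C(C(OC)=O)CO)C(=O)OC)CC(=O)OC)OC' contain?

[CX3](=O)[OX2H0][#6] is the SMARTS for an ester: a carbonyl carbon bonded to an oxygen that is itself bonded to carbon (no H on that O).
The molecule carries 4 separate instances of a methyl-ester group (-C(=O)OCH3) meeting every constraint; each maps to a distinct set of atoms, giving 4 matches.

4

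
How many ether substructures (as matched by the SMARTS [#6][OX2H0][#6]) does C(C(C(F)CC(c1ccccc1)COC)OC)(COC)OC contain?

4

[#6][OX2H0][#6] is the SMARTS for an ether: an aliphatic oxygen bridging two carbons with no H on the oxygen.
The molecule carries 4 separate instances of a methoxy ether (-OCH3) meeting every constraint; each maps to a distinct set of atoms, giving 4 matches.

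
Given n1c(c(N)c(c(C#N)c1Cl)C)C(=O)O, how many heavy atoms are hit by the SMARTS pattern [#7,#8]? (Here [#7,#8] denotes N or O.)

5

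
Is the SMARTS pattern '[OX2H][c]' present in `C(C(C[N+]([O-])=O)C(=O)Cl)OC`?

No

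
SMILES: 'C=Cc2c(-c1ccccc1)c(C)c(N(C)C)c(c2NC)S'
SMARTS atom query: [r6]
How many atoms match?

The query [r6] means: r6 matches atoms in a six-membered ring.
Check the 21 heavy atoms by environment: 12× c (aromatic, in 6-ring) → match; 1× S (acyclic) → no; 6× C (acyclic) → no; 2× N (acyclic) → no.
That gives 12 matching atoms.

12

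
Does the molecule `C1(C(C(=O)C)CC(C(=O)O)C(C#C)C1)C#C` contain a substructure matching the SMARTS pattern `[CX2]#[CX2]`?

Yes

The pattern [CX2]#[CX2] describes a carbon-carbon triple bond — an alkyne.
The molecule carries an ethynyl group (-C#CH), whose atoms satisfy every constraint of the query, so the pattern matches.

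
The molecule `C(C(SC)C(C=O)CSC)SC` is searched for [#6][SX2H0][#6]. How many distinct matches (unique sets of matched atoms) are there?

3

[#6][SX2H0][#6] is the SMARTS for a thioether: an aliphatic sulfur bridging two carbons with no H on the sulfur.
The molecule carries 3 separate instances of a methylthio ether (-SCH3) meeting every constraint; each maps to a distinct set of atoms, giving 3 matches.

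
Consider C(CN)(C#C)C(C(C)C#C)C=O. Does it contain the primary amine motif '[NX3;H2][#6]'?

The pattern [NX3;H2][#6] describes a trivalent nitrogen with two H attached to carbon — a primary amine.
The molecule carries a primary amino group (-NH2), whose atoms satisfy every constraint of the query, so the pattern matches.

Yes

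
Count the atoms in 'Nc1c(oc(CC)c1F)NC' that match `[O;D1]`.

0

The query [O;D1] means: aliphatic oxygen bonded to exactly one heavy atom.
Check the 11 heavy atoms by environment: 1× o (aromatic, D2) → no; 4× c (aromatic, D3) → no; 1× N (D1) → no; 1× F (D1) → no; 1× N (D2) → no; 2× C (D1) → no; 1× C (D2) → no.
No environment satisfies the query, so 0 matching atoms.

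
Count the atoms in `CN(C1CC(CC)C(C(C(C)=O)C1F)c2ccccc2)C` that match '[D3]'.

8

Check the 21 heavy atoms by environment: 6× C (D3) → match; 2× C (D2) → no; 4× C (D1) → no; 1× O (D1) → no; 1× c (aromatic, D3) → match; 5× c (aromatic, D2) → no; 1× F (D1) → no; 1× N (D3) → match.
Summing the matching environments: 6 + 1 + 1 = 8 matching atoms.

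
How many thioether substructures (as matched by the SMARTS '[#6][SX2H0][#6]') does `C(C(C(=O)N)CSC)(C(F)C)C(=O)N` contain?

1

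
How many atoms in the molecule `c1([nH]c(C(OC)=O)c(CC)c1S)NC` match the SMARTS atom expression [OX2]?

The query [OX2] means: aliphatic oxygen with two total connections — ether, hydroxyl, or ester single-bond O.
Check the 14 heavy atoms by environment: 1× n (aromatic, X3) → no; 4× c (aromatic, X3) → no; 1× S (X2) → no; 1× C (X3) → no; 1× O (X1) → no; 1× O (X2) → match; 4× C (X4) → no; 1× N (X3) → no.
That gives 1 matching atom.

1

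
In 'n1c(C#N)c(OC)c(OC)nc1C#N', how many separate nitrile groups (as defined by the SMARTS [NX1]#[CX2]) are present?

2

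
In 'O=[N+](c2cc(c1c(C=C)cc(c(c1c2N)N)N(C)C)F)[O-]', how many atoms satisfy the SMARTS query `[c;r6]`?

Check the 21 heavy atoms by environment: 10× c (aromatic, in 6-ring) → match; 1× N (charge +1, acyclic) → no; 1× O (charge -1, acyclic) → no; 1× O (acyclic) → no; 3× N (acyclic) → no; 4× C (acyclic) → no; 1× F (acyclic) → no.
That gives 10 matching atoms.

10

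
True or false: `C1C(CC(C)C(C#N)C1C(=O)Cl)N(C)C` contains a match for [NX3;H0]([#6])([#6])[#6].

True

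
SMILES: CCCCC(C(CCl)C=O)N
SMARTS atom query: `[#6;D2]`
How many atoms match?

Check the 11 heavy atoms by environment: 5× C (D2) → match; 2× C (D3) → no; 1× C (D1) → no; 1× N (D1) → no; 1× O (D1) → no; 1× Cl (D1) → no.
That gives 5 matching atoms.

5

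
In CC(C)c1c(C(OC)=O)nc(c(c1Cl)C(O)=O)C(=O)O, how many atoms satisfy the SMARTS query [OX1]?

3

The query [OX1] means: aliphatic oxygen with one total connection — typically a carbonyl =O or an oxide.
Check the 20 heavy atoms by environment: 1× n (aromatic, X2) → no; 5× c (aromatic, X3) → no; 3× C (X3) → no; 3× O (X1) → match; 3× O (X2) → no; 4× C (X4) → no; 1× Cl (X1) → no.
That gives 3 matching atoms.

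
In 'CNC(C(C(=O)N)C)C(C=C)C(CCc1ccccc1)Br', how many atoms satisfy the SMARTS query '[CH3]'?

2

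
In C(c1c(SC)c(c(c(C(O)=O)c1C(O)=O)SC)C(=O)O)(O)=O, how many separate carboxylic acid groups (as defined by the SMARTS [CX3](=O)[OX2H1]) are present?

[CX3](=O)[OX2H1] is the SMARTS for a carboxylic acid: an sp2 carbon double-bonded to O and single-bonded to an -OH oxygen.
The molecule carries 4 separate instances of a carboxylic acid group (-C(=O)OH) meeting every constraint; each maps to a distinct set of atoms, giving 4 matches.

4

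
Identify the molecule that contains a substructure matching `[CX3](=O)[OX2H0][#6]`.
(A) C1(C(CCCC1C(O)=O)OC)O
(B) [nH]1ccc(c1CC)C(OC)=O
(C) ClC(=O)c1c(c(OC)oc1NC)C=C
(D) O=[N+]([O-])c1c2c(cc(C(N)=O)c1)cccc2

B

[CX3](=O)[OX2H0][#6] describes a carbonyl carbon bonded to an oxygen that is itself bonded to carbon (no H on that O) (an ester).
(A) has a carboxylic acid group (-C(=O)OH) but the singly-bonded O carries H (OX2H1, not H0).
(B) contains a methyl-ester group (-C(=O)OCH3), which satisfies every atom and bond constraint.
(C) has a methoxy ether (-OCH3) but the ether oxygen is not adjacent to a C=O carbon.
(D) has a primary amide (-C(=O)NH2) but the carbonyl is bonded to N, not to an O-C linkage.
So the answer is (B).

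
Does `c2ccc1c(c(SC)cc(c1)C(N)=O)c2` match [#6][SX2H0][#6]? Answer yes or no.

The pattern [#6][SX2H0][#6] describes an aliphatic sulfur bridging two carbons with no H on the sulfur — a thioether.
The molecule carries a methylthio ether (-SCH3), whose atoms satisfy every constraint of the query, so the pattern matches.

Yes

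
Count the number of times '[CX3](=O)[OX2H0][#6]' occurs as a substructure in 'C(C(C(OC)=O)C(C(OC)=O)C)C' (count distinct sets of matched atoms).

2

[CX3](=O)[OX2H0][#6] is the SMARTS for an ester: a carbonyl carbon bonded to an oxygen that is itself bonded to carbon (no H on that O).
The molecule carries 2 separate instances of a methyl-ester group (-C(=O)OCH3) meeting every constraint; each maps to a distinct set of atoms, giving 2 matches.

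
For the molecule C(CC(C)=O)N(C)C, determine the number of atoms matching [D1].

Check the 8 heavy atoms by environment: 2× C (D2) → no; 1× C (D3) → no; 1× O (D1) → match; 3× C (D1) → match; 1× N (D3) → no.
Summing the matching environments: 1 + 3 = 4 matching atoms.

4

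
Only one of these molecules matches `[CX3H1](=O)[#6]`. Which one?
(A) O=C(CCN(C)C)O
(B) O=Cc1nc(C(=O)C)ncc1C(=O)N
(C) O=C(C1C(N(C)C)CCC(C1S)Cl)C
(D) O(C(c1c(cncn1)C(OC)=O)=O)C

[CX3H1](=O)[#6] describes an sp2 carbon with one H, double-bonded to O and single-bonded to carbon (an aldehyde).
(A) has a carboxylic acid group (-C(=O)OH) but the carbonyl carbon has H0 and is bonded to O, not H1.
(B) contains an aldehyde (-CHO), which satisfies every atom and bond constraint.
(C) has an acetyl/ketone group (-C(=O)CH3) but the carbonyl carbon has H0 (two carbon neighbours), not H1.
(D) has a methyl-ester group (-C(=O)OCH3) but the carbonyl carbon has H0, not H1.
So the answer is (B).

B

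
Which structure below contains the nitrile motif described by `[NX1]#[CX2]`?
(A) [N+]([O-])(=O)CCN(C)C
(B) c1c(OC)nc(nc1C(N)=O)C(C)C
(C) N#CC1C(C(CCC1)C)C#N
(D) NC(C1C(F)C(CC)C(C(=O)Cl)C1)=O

C

[NX1]#[CX2] describes a nitrogen triple-bonded to a two-connected carbon (a nitrile).
(A) has a nitro group (-[N+](=O)[O-]) but there is no C#N triple bond.
(B) has a primary amide (-C(=O)NH2) but the nitrogen is NX3, not NX1.
(C) contains a nitrile (-C#N), which satisfies every atom and bond constraint.
(D) has a primary amide (-C(=O)NH2) but the nitrogen is NX3, not NX1.
So the answer is (C).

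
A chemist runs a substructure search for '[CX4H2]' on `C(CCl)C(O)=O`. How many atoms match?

2

Check the 6 heavy atoms by environment: 2× C (H2, X4) → match; 1× C (H0, X3) → no; 1× O (H0, X1) → no; 1× O (H1, X2) → no; 1× Cl (H0, X1) → no.
That gives 2 matching atoms.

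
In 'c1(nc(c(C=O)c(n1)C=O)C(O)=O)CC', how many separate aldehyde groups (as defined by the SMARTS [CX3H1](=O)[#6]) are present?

2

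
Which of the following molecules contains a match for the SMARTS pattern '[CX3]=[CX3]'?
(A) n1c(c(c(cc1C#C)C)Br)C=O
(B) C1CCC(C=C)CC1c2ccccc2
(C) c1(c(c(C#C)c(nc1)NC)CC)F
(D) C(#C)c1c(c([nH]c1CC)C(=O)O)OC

B

[CX3]=[CX3] describes a non-aromatic C=C double bond between two sp2 carbons (an alkene).
(A) has an ethynyl group (-C#CH) but the C-C bond is a triple bond, not a double bond.
(B) contains a vinyl group (-CH=CH2), which satisfies every atom and bond constraint.
(C) has an ethyl group (-CH2CH3) but its C-C bond is a single bond between CX4 carbons, not CX3=CX3.
(D) has an ethynyl group (-C#CH) but the C-C bond is a triple bond, not a double bond.
So the answer is (B).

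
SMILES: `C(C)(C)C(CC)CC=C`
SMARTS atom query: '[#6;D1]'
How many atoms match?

4

The query [#6;D1] means: carbon bonded to exactly one heavy atom.
Check the 9 heavy atoms by environment: 3× C (D2) → no; 2× C (D3) → no; 4× C (D1) → match.
That gives 4 matching atoms.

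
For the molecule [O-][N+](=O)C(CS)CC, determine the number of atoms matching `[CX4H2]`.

2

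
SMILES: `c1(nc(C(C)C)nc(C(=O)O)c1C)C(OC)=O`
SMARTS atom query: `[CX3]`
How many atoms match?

The query [CX3] means: C with X3: aliphatic carbon with exactly 3 total connections.
Check the 17 heavy atoms by environment: 2× n (aromatic, X2) → no; 4× c (aromatic, X3) → no; 2× C (X3) → match; 2× O (X1) → no; 2× O (X2) → no; 5× C (X4) → no.
That gives 2 matching atoms.

2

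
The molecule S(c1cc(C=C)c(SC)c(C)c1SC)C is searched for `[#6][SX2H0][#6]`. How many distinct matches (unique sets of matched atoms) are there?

[#6][SX2H0][#6] is the SMARTS for a thioether: an aliphatic sulfur bridging two carbons with no H on the sulfur.
The molecule carries 3 separate instances of a methylthio ether (-SCH3) meeting every constraint; each maps to a distinct set of atoms, giving 3 matches.

3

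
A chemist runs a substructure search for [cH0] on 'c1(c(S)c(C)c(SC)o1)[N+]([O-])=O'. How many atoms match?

4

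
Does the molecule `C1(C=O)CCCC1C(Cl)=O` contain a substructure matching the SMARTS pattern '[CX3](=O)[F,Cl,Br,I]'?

The pattern [CX3](=O)[F,Cl,Br,I] describes a carbonyl carbon bonded to a halogen — an acyl halide.
The molecule carries an acyl chloride (-C(=O)Cl), whose atoms satisfy every constraint of the query, so the pattern matches.

Yes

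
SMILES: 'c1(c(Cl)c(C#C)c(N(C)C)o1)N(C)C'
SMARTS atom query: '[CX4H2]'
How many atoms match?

0

Check the 14 heavy atoms by environment: 1× o (aromatic, H0, X2) → no; 4× c (aromatic, H0, X3) → no; 2× N (H0, X3) → no; 4× C (H3, X4) → no; 1× C (H0, X2) → no; 1× C (H1, X2) → no; 1× Cl (H0, X1) → no.
No environment satisfies the query, so 0 matching atoms.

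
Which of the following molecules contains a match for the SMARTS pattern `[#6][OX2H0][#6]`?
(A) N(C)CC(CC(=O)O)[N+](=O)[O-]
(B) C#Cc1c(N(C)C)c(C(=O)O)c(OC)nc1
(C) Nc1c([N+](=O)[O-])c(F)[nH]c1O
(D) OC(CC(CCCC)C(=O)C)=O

[#6][OX2H0][#6] describes an aliphatic oxygen bridging two carbons with no H on the oxygen (an ether).
(A) has a carboxylic acid group (-C(=O)OH) but the -OH oxygen has H1; the =O is OX1, not OX2.
(B) contains a methoxy ether (-OCH3), which satisfies every atom and bond constraint.
(C) has a hydroxyl group (-OH) but the oxygen has H1, not H0 bridging two carbons.
(D) has a carboxylic acid group (-C(=O)OH) but the -OH oxygen has H1; the =O is OX1, not OX2.
So the answer is (B).

B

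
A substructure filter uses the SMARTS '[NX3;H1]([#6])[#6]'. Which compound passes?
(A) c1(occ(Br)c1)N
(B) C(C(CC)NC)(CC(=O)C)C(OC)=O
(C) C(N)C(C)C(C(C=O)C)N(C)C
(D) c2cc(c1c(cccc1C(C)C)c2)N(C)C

B

[NX3;H1]([#6])[#6] describes a trivalent nitrogen with one H, bonded to two carbons (a secondary amine).
(A) has a primary amino group (-NH2) but the nitrogen has H2 and only one carbon neighbour.
(B) contains an N-methylamino group (-NHCH3), which satisfies every atom and bond constraint.
(C) has a dimethylamino group (-N(CH3)2) but the nitrogen has H0, not H1.
(D) has a dimethylamino group (-N(CH3)2) but the nitrogen has H0, not H1.
So the answer is (B).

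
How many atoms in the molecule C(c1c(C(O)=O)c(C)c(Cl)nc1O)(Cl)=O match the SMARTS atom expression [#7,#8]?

The query [#7,#8] means: nitrogen or oxygen (comma = OR).
Check the 15 heavy atoms by environment: 1× n (aromatic) → match; 5× c (aromatic) → no; 3× C → no; 4× O → match; 2× Cl → no.
Summing the matching environments: 1 + 4 = 5 matching atoms.

5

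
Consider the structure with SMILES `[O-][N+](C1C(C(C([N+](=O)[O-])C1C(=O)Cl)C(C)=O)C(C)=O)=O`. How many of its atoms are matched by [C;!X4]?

3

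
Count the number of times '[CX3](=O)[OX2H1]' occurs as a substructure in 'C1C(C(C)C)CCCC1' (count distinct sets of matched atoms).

0

[CX3](=O)[OX2H1] is the SMARTS for a carboxylic acid: an sp2 carbon double-bonded to O and single-bonded to an -OH oxygen.
No fragment in the molecule satisfies every constraint, giving 0 matches.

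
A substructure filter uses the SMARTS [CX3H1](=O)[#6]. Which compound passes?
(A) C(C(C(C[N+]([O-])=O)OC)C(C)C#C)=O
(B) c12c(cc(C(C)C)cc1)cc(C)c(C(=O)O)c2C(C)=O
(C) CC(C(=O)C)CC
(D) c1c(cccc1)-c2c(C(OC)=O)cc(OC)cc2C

A

[CX3H1](=O)[#6] describes an sp2 carbon with one H, double-bonded to O and single-bonded to carbon (an aldehyde).
(A) contains an aldehyde (-CHO), which satisfies every atom and bond constraint.
(B) has an acetyl/ketone group (-C(=O)CH3) but the carbonyl carbon has H0 (two carbon neighbours), not H1.
(C) has an acetyl/ketone group (-C(=O)CH3) but the carbonyl carbon has H0 (two carbon neighbours), not H1.
(D) has a methyl-ester group (-C(=O)OCH3) but the carbonyl carbon has H0, not H1.
So the answer is (A).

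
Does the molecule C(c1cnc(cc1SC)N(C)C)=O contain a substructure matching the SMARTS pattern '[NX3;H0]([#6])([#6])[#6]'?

The pattern [NX3;H0]([#6])([#6])[#6] describes a trivalent nitrogen with no H, bonded to three carbons — a tertiary amine.
The molecule carries a dimethylamino group (-N(CH3)2), whose atoms satisfy every constraint of the query, so the pattern matches.

Yes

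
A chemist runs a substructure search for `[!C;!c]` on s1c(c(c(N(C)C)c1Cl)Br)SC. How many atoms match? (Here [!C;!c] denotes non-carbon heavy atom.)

5

The query [!C;!c] means: neither aliphatic nor aromatic carbon — same as [!#6].
Check the 12 heavy atoms by environment: 1× s (aromatic) → match; 4× c (aromatic) → no; 1× Br → match; 1× N → match; 3× C → no; 1× S → match; 1× Cl → match.
Summing the matching environments: 1 + 1 + 1 + 1 + 1 = 5 matching atoms.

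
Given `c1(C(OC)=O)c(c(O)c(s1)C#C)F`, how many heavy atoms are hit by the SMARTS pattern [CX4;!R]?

1

The query [CX4;!R] means: aliphatic carbon with four total connections, not in a ring.
Check the 13 heavy atoms by environment: 1× s (aromatic, X2, in 5-ring) → no; 4× c (aromatic, X3, in 5-ring) → no; 2× O (X2, acyclic) → no; 1× F (X1, acyclic) → no; 1× C (X3, acyclic) → no; 1× O (X1, acyclic) → no; 1× C (X4, acyclic) → match; 2× C (X2, acyclic) → no.
That gives 1 matching atom.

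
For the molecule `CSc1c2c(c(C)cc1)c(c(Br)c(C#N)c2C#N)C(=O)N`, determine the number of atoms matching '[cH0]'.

The query [cH0] means: aromatic carbon with no attached hydrogen (substituted or ring-fusion).
Check the 21 heavy atoms by environment: 8× c (aromatic, H0) → match; 2× c (aromatic, H1) → no; 1× S (H0) → no; 2× C (H3) → no; 1× Br (H0) → no; 3× C (H0) → no; 1× O (H0) → no; 1× N (H2) → no; 2× N (H0) → no.
That gives 8 matching atoms.

8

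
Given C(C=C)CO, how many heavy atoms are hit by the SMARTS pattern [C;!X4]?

Check the 5 heavy atoms by environment: 2× C (X4) → no; 2× C (X3) → match; 1× O (X2) → no.
That gives 2 matching atoms.

2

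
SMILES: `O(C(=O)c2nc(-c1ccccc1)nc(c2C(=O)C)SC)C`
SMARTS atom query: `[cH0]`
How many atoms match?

5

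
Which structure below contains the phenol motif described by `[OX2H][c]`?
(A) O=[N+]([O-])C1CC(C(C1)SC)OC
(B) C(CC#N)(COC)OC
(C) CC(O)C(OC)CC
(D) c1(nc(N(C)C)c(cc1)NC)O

D

[OX2H][c] describes a hydroxyl oxygen attached to an aromatic carbon (a phenol).
(A) has a methoxy ether (-OCH3) but the oxygen has H0, not H1.
(B) has a methoxy ether (-OCH3) but the oxygen has H0, not H1.
(C) has a hydroxyl group (-OH) but the -OH is on an aliphatic carbon, not an aromatic c.
(D) contains a hydroxyl group (-OH), which satisfies every atom and bond constraint.
So the answer is (D).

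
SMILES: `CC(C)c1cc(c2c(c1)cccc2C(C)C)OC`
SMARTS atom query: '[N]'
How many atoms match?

0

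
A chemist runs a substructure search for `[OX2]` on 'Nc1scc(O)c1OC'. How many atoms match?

2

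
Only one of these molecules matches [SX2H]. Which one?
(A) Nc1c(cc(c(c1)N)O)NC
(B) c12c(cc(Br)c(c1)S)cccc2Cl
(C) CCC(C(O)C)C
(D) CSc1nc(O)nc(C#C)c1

B

[SX2H] describes an aliphatic sulfur with two connections, one being H (a thiol).
(A) has a hydroxyl group (-OH) but it is an -OH, not an -SH.
(B) contains a thiol (-SH), which satisfies every atom and bond constraint.
(C) has a hydroxyl group (-OH) but it is an -OH, not an -SH.
(D) has a methylthio ether (-SCH3) but the sulfur has H0 (bonded to two carbons), not H1.
So the answer is (B).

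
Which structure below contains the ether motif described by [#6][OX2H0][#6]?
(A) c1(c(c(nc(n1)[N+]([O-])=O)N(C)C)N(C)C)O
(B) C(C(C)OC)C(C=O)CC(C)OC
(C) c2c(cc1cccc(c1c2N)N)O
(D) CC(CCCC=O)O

[#6][OX2H0][#6] describes an aliphatic oxygen bridging two carbons with no H on the oxygen (an ether).
(A) has a hydroxyl group (-OH) but the oxygen has H1, not H0 bridging two carbons.
(B) contains a methoxy ether (-OCH3), which satisfies every atom and bond constraint.
(C) has a hydroxyl group (-OH) but the oxygen has H1, not H0 bridging two carbons.
(D) has a hydroxyl group (-OH) but the oxygen has H1, not H0 bridging two carbons.
So the answer is (B).

B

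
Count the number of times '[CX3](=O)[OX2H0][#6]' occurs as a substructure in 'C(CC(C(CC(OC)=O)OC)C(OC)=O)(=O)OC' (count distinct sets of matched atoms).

[CX3](=O)[OX2H0][#6] is the SMARTS for an ester: a carbonyl carbon bonded to an oxygen that is itself bonded to carbon (no H on that O).
The molecule carries 3 separate instances of a methyl-ester group (-C(=O)OCH3) meeting every constraint; each maps to a distinct set of atoms, giving 3 matches.

3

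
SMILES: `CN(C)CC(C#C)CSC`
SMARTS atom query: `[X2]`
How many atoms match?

The query [X2] means: any atom with exactly two total connections (bonds + H).
Check the 10 heavy atoms by environment: 6× C (X4) → no; 2× C (X2) → match; 1× N (X3) → no; 1× S (X2) → match.
Summing the matching environments: 2 + 1 = 3 matching atoms.

3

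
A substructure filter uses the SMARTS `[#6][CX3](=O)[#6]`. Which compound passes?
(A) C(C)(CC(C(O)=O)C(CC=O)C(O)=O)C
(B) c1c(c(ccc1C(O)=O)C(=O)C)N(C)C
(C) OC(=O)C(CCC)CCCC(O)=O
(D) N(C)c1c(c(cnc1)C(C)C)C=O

[#6][CX3](=O)[#6] describes a carbonyl carbon (no H) flanked by two carbons (a ketone).
(A) has a carboxylic acid group (-C(=O)OH) but one neighbour of the carbonyl carbon is O, not C.
(B) contains an acetyl/ketone group (-C(=O)CH3), which satisfies every atom and bond constraint.
(C) has a carboxylic acid group (-C(=O)OH) but one neighbour of the carbonyl carbon is O, not C.
(D) has an aldehyde (-CHO) but the carbonyl carbon has H1, so it is not flanked by two carbons.
So the answer is (B).

B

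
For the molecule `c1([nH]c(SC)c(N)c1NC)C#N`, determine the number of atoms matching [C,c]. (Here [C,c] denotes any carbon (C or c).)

7

The query [C,c] means: comma = OR; matches aliphatic or aromatic carbon — same as #6.
Check the 12 heavy atoms by environment: 1× n (aromatic) → no; 4× c (aromatic) → match; 3× N → no; 1× S → no; 3× C → match.
Summing the matching environments: 4 + 3 = 7 matching atoms.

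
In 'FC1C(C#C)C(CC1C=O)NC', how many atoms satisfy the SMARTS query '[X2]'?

Check the 12 heavy atoms by environment: 6× C (X4) → no; 2× C (X2) → match; 1× F (X1) → no; 1× N (X3) → no; 1× C (X3) → no; 1× O (X1) → no.
That gives 2 matching atoms.

2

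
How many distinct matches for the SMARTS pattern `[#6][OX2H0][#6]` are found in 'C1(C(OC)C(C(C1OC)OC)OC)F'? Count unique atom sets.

4

[#6][OX2H0][#6] is the SMARTS for an ether: an aliphatic oxygen bridging two carbons with no H on the oxygen.
The molecule carries 4 separate instances of a methoxy ether (-OCH3) meeting every constraint; each maps to a distinct set of atoms, giving 4 matches.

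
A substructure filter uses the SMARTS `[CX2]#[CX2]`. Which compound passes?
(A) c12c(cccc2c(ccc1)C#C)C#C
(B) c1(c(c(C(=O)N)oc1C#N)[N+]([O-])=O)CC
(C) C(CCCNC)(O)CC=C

[CX2]#[CX2] describes a carbon-carbon triple bond (an alkyne).
(A) contains an ethynyl group (-C#CH), which satisfies every atom and bond constraint.
(B) has a nitrile (-C#N) but the triple bond is C#N, not C#C.
(C) has a vinyl group (-CH=CH2) but the C=C is a double bond; both carbons are CX3, not CX2.
So the answer is (A).

A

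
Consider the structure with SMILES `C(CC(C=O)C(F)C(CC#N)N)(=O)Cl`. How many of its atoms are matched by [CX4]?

The query [CX4] means: C with X4: aliphatic carbon with exactly 4 total connections (bonds + H).
Check the 14 heavy atoms by environment: 5× C (X4) → match; 2× C (X3) → no; 2× O (X1) → no; 1× F (X1) → no; 1× C (X2) → no; 1× N (X1) → no; 1× Cl (X1) → no; 1× N (X3) → no.
That gives 5 matching atoms.

5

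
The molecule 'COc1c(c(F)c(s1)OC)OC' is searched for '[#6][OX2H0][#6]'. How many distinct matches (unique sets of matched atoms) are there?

3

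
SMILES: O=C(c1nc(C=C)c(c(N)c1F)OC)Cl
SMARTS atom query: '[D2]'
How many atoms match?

The query [D2] means: atom with exactly two heavy-atom neighbours.
Check the 15 heavy atoms by environment: 1× n (aromatic, D2) → match; 5× c (aromatic, D3) → no; 1× O (D2) → match; 2× C (D1) → no; 1× N (D1) → no; 1× C (D3) → no; 1× O (D1) → no; 1× Cl (D1) → no; 1× C (D2) → match; 1× F (D1) → no.
Summing the matching environments: 1 + 1 + 1 = 3 matching atoms.

3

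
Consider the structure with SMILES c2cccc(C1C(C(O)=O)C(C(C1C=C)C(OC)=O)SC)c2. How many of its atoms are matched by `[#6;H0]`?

The query [#6;H0] means: any carbon with no attached hydrogen.
Check the 22 heavy atoms by environment: 6× C (H1) → no; 2× C (H0) → match; 3× O (H0) → no; 2× C (H3) → no; 1× S (H0) → no; 1× O (H1) → no; 1× C (H2) → no; 1× c (aromatic, H0) → match; 5× c (aromatic, H1) → no.
Summing the matching environments: 2 + 1 = 3 matching atoms.

3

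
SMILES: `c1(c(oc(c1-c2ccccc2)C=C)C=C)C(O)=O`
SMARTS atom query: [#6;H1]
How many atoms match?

7

Check the 18 heavy atoms by environment: 1× o (aromatic, H0) → no; 5× c (aromatic, H0) → no; 2× C (H1) → match; 2× C (H2) → no; 5× c (aromatic, H1) → match; 1× C (H0) → no; 1× O (H0) → no; 1× O (H1) → no.
Summing the matching environments: 2 + 5 = 7 matching atoms.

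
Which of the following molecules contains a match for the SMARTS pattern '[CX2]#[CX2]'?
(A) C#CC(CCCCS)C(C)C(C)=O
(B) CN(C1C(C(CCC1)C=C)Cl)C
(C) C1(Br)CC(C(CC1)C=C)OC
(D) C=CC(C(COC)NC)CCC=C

A

[CX2]#[CX2] describes a carbon-carbon triple bond (an alkyne).
(A) contains an ethynyl group (-C#CH), which satisfies every atom and bond constraint.
(B) has a vinyl group (-CH=CH2) but the C=C is a double bond; both carbons are CX3, not CX2.
(C) has a vinyl group (-CH=CH2) but the C=C is a double bond; both carbons are CX3, not CX2.
(D) has a vinyl group (-CH=CH2) but the C=C is a double bond; both carbons are CX3, not CX2.
So the answer is (A).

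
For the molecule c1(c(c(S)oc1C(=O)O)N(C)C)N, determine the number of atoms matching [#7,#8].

The query [#7,#8] means: nitrogen or oxygen (comma = OR).
Check the 13 heavy atoms by environment: 1× o (aromatic) → match; 4× c (aromatic) → no; 1× S → no; 2× N → match; 3× C → no; 2× O → match.
Summing the matching environments: 1 + 2 + 2 = 5 matching atoms.

5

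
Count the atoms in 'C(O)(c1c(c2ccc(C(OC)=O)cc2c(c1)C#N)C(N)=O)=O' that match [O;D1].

4

The query [O;D1] means: aliphatic oxygen bonded to exactly one heavy atom.
Check the 22 heavy atoms by environment: 6× c (aromatic, D3) → no; 4× c (aromatic, D2) → no; 3× C (D3) → no; 4× O (D1) → match; 2× N (D1) → no; 1× O (D2) → no; 1× C (D1) → no; 1× C (D2) → no.
That gives 4 matching atoms.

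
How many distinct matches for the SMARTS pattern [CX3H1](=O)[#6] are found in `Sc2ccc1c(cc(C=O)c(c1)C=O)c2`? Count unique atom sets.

[CX3H1](=O)[#6] is the SMARTS for an aldehyde: an sp2 carbon with one H, double-bonded to O and single-bonded to carbon.
The molecule carries 2 separate instances of an aldehyde (-CHO) meeting every constraint; each maps to a distinct set of atoms, giving 2 matches.

2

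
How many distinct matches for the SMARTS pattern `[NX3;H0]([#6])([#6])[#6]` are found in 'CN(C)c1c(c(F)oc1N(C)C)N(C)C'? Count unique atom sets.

3

[NX3;H0]([#6])([#6])[#6] is the SMARTS for a tertiary amine: a trivalent nitrogen with no H, bonded to three carbons.
The molecule carries 3 separate instances of a dimethylamino group (-N(CH3)2) meeting every constraint; each maps to a distinct set of atoms, giving 3 matches.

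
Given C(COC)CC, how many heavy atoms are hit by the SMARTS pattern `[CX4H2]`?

The query [CX4H2] means: sp3 carbon (X4) with exactly two hydrogens.
Check the 6 heavy atoms by environment: 3× C (H2, X4) → match; 1× O (H0, X2) → no; 2× C (H3, X4) → no.
That gives 3 matching atoms.

3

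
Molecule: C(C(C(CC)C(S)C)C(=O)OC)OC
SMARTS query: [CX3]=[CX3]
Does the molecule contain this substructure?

No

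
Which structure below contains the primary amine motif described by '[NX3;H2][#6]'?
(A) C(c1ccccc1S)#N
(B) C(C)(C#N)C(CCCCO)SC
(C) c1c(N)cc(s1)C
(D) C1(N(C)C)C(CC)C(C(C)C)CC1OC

C

[NX3;H2][#6] describes a trivalent nitrogen with two H attached to carbon (a primary amine).
(A) has a nitrile (-C#N) but the nitrogen is NX1 (triple-bonded), not NX3 with two H.
(B) has a nitrile (-C#N) but the nitrogen is NX1 (triple-bonded), not NX3 with two H.
(C) contains a primary amino group (-NH2), which satisfies every atom and bond constraint.
(D) has a dimethylamino group (-N(CH3)2) but the nitrogen has H0, not H2.
So the answer is (C).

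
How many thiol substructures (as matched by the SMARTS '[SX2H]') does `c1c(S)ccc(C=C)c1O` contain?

1

[SX2H] is the SMARTS for a thiol: an aliphatic sulfur with two connections, one being H.
Exactly one fragment in the molecule meets all constraints, giving 1 match.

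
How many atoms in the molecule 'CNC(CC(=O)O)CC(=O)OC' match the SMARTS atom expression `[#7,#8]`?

The query [#7,#8] means: nitrogen or oxygen (comma = OR).
Check the 12 heavy atoms by environment: 7× C → no; 4× O → match; 1× N → match.
Summing the matching environments: 4 + 1 = 5 matching atoms.

5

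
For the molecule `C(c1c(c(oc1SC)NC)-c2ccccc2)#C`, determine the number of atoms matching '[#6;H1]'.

6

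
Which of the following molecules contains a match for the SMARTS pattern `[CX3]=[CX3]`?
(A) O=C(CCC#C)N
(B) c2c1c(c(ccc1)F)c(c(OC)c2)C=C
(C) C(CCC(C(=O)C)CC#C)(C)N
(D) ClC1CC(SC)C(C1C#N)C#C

B

[CX3]=[CX3] describes a non-aromatic C=C double bond between two sp2 carbons (an alkene).
(A) has an ethynyl group (-C#CH) but the C-C bond is a triple bond, not a double bond.
(B) contains a vinyl group (-CH=CH2), which satisfies every atom and bond constraint.
(C) has an ethynyl group (-C#CH) but the C-C bond is a triple bond, not a double bond.
(D) has an ethynyl group (-C#CH) but the C-C bond is a triple bond, not a double bond.
So the answer is (B).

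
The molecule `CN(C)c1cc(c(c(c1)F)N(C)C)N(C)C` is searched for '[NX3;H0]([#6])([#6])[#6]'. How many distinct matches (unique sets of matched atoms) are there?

3

[NX3;H0]([#6])([#6])[#6] is the SMARTS for a tertiary amine: a trivalent nitrogen with no H, bonded to three carbons.
The molecule carries 3 separate instances of a dimethylamino group (-N(CH3)2) meeting every constraint; each maps to a distinct set of atoms, giving 3 matches.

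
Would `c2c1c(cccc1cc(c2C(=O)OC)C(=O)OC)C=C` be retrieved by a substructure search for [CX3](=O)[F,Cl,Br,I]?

No

The pattern [CX3](=O)[F,Cl,Br,I] describes a carbonyl carbon bonded to a halogen — an acyl halide.
The closest candidate here is a methyl-ester group (-C(=O)OCH3), but the carbonyl is bonded to -O-C, not to a halogen. No other fragment satisfies the full query, so there is no match.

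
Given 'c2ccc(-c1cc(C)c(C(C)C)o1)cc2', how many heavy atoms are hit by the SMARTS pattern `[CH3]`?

3

Check the 15 heavy atoms by environment: 1× o (aromatic, H0) → no; 4× c (aromatic, H0) → no; 6× c (aromatic, H1) → no; 1× C (H1) → no; 3× C (H3) → match.
That gives 3 matching atoms.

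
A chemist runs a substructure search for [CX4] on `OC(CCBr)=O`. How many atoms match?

2

The query [CX4] means: C with X4: aliphatic carbon with exactly 4 total connections (bonds + H).
Check the 6 heavy atoms by environment: 2× C (X4) → match; 1× Br (X1) → no; 1× C (X3) → no; 1× O (X1) → no; 1× O (X2) → no.
That gives 2 matching atoms.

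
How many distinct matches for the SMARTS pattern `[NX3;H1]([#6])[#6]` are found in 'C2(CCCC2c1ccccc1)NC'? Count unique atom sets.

1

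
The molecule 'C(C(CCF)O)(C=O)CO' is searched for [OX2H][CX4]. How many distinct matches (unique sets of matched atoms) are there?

[OX2H][CX4] is the SMARTS for an aliphatic alcohol: a hydroxyl oxygen bound to an sp3 (X4) carbon.
The molecule carries 2 separate instances of a hydroxyl group (-OH) meeting every constraint; each maps to a distinct set of atoms, giving 2 matches.

2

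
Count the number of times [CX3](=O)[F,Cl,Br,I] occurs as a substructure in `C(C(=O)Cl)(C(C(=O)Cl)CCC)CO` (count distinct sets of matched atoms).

2

[CX3](=O)[F,Cl,Br,I] is the SMARTS for an acyl halide: a carbonyl carbon bonded to a halogen.
The molecule carries 2 separate instances of an acyl chloride (-C(=O)Cl) meeting every constraint; each maps to a distinct set of atoms, giving 2 matches.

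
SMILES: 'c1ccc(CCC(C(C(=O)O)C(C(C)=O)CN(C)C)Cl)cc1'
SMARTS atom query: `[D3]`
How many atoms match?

7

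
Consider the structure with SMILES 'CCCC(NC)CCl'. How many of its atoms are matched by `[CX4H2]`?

The query [CX4H2] means: sp3 carbon (X4) with exactly two hydrogens.
Check the 8 heavy atoms by environment: 3× C (H2, X4) → match; 1× C (H1, X4) → no; 1× Cl (H0, X1) → no; 2× C (H3, X4) → no; 1× N (H1, X3) → no.
That gives 3 matching atoms.

3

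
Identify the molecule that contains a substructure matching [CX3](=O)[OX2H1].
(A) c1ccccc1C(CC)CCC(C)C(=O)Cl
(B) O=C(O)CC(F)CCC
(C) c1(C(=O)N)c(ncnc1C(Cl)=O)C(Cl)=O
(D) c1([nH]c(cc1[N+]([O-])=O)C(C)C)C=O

B

[CX3](=O)[OX2H1] describes an sp2 carbon double-bonded to O and single-bonded to an -OH oxygen (a carboxylic acid).
(A) has an acyl chloride (-C(=O)Cl) but the carbonyl is bonded to Cl, not to an -OH oxygen.
(B) contains a carboxylic acid group (-C(=O)OH), which satisfies every atom and bond constraint.
(C) has an acyl chloride (-C(=O)Cl) but the carbonyl is bonded to Cl, not to an -OH oxygen.
(D) has an aldehyde (-CHO) but there is no singly-bonded oxygen on the carbonyl carbon.
So the answer is (B).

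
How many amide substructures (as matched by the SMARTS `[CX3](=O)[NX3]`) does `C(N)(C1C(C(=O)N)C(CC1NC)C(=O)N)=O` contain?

3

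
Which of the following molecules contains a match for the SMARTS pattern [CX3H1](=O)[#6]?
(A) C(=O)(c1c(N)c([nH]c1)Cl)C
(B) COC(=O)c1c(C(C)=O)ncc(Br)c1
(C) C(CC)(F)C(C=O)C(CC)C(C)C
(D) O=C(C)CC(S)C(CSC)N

[CX3H1](=O)[#6] describes an sp2 carbon with one H, double-bonded to O and single-bonded to carbon (an aldehyde).
(A) has an acetyl/ketone group (-C(=O)CH3) but the carbonyl carbon has H0 (two carbon neighbours), not H1.
(B) has a methyl-ester group (-C(=O)OCH3) but the carbonyl carbon has H0, not H1.
(C) contains an aldehyde (-CHO), which satisfies every atom and bond constraint.
(D) has an acetyl/ketone group (-C(=O)CH3) but the carbonyl carbon has H0 (two carbon neighbours), not H1.
So the answer is (C).

C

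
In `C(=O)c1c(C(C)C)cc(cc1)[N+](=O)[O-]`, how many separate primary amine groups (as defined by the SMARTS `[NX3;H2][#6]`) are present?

0

[NX3;H2][#6] is the SMARTS for a primary amine: a trivalent nitrogen with two H attached to carbon.
The molecule has a nitro group (-[N+](=O)[O-]), but the nitrogen is [N+] with no H, not NX3H2; nothing else fits, so there are 0 matches.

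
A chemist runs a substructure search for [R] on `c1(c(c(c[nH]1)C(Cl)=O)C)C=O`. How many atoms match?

The query [R] means: R matches any atom that is part of a ring.
Check the 11 heavy atoms by environment: 1× n (aromatic, in 5-ring) → match; 4× c (aromatic, in 5-ring) → match; 3× C (acyclic) → no; 2× O (acyclic) → no; 1× Cl (acyclic) → no.
Summing the matching environments: 1 + 4 = 5 matching atoms.

5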